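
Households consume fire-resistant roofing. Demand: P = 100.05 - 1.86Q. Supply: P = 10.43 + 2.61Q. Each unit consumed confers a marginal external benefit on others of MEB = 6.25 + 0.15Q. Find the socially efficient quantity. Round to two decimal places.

Social marginal benefit = demand + MEB = 106.30 - 1.71Q.
Set SMB = MC: 106.30 - 1.71Q = 10.43 + 2.61Q → Q* = 22.1921.

Q* = 22.19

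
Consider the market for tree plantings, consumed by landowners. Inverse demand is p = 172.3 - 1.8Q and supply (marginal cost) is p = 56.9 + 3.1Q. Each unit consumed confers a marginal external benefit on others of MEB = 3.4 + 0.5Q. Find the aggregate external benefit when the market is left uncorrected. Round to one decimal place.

Market equilibrium (private): 56.9 + 3.1Q = 172.3 - 1.8Q → Q_m = 23.5510.
Total external benefit = ∫₀^{Q_m} (3.4 + 0.5Q) dQ = 3.4×23.5510 + ½×0.5×23.5510² = 218.7358.

218.7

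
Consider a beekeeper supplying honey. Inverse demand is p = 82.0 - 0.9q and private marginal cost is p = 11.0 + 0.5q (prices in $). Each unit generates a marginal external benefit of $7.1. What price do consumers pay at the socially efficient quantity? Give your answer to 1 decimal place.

P = $31.8

Social marginal cost = private MC − MEB = 3.9 + 0.5q.
Set SMC = demand: 3.9 + 0.5q = 82.0 - 0.9q → q* = 55.7857.
Consumer price on the demand curve at q*: 82.0 − 0.9×55.7857 = 31.7929.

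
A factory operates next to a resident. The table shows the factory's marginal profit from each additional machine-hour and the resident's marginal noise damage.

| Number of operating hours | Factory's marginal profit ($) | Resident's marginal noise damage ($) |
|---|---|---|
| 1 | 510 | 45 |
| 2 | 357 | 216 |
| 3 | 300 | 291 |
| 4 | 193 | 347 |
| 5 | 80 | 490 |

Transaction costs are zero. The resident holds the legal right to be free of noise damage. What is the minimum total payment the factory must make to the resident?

Efficient level: marginal profit ≥ marginal noise damage through level 3, so k* = 3.
With the resident holding the right, the factory must at least compensate total damage at k*: 45 + 216 + 291 = 552.

$552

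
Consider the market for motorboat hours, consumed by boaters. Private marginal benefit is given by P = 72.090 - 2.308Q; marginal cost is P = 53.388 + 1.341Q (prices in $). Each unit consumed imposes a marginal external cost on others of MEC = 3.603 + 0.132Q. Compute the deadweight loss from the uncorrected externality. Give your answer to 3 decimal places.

DWL = $2.422

Market equilibrium (private): 53.388 + 1.341Q = 72.090 - 2.308Q → Q_m = 5.1252.
Social marginal benefit = demand − MEC = 68.487 - 2.440Q.
Set SMB = MC: 68.487 - 2.440Q = 53.388 + 1.341Q → Q* = 3.9934.
The welfare-loss triangle has base |Q_m − Q*| and height MEC(Q_m) (the vertical gap between SMB and MC is zero at Q* and MEC at Q_m).
DWL = ½ × 1.1318 × 4.2795 = 2.4218.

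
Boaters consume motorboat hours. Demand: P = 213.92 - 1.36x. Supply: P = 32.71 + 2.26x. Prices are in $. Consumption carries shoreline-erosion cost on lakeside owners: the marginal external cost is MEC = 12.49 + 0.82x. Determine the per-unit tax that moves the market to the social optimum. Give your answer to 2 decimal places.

tax = $43.65 per unit

Social marginal benefit = demand − MEC = 201.43 - 2.18x.
Set SMB = MC: 201.43 - 2.18x = 32.71 + 2.26x → x* = 38.0000.
The Pigouvian tax equals MEC at x*: 12.49 + 0.82×38.0000 = 43.6500.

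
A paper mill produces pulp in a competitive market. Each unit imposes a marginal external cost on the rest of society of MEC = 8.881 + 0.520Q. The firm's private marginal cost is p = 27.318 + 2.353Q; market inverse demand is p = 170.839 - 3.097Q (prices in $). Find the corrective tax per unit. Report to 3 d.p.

tax = $20.608 per unit

Social marginal cost = private MC + MEC = 36.199 + 2.873Q.
Set SMC = demand: 36.199 + 2.873Q = 170.839 - 3.097Q → Q* = 22.5528.
The Pigouvian tax equals MEC at Q*: 8.881 + 0.520×22.5528 = 20.6085.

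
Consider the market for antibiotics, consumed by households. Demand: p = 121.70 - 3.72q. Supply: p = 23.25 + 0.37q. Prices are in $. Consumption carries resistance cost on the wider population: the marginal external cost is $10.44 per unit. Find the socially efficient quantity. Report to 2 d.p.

q* = 21.52

Social marginal benefit = demand − MEC = 111.26 - 3.72q.
Set SMB = MC: 111.26 - 3.72q = 23.25 + 0.37q → q* = 21.5183.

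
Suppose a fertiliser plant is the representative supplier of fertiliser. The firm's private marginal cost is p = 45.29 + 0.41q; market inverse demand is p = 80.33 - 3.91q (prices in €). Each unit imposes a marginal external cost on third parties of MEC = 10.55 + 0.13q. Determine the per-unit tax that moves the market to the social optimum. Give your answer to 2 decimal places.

Social marginal cost = private MC + MEC = 55.84 + 0.54q.
Set SMC = demand: 55.84 + 0.54q = 80.33 - 3.91q → q* = 5.5034.
The Pigouvian tax equals MEC at q*: 10.55 + 0.13×5.5034 = 11.2654.

tax = €11.27 per unit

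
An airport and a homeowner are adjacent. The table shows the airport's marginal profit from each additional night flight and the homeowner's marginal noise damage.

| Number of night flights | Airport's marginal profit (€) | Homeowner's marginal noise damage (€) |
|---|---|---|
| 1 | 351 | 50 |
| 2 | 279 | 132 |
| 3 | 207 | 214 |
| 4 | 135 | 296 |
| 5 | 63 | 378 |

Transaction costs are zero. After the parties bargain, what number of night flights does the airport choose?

Bargaining reaches the level where marginal profit last exceeds marginal noise damage.
That holds through level 2 (279 ≥ 132) but not at 3 (207 < 214).

2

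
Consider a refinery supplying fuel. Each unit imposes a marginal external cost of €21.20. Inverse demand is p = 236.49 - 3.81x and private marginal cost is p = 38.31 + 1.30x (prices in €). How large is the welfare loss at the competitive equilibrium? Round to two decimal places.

Market equilibrium (private): 38.31 + 1.30x = 236.49 - 3.81x → x_m = 38.7828.
Social marginal cost = private MC + MEC = 59.51 + 1.30x.
Set SMC = demand: 59.51 + 1.30x = 236.49 - 3.81x → x* = 34.6341.
The loss is the area between SMC and demand from x* to x_m; with linear curves that's a triangle of height MEC(x_m).
DWL = ½ × 4.1487 × 21.2000 = 43.9762.

DWL = €43.98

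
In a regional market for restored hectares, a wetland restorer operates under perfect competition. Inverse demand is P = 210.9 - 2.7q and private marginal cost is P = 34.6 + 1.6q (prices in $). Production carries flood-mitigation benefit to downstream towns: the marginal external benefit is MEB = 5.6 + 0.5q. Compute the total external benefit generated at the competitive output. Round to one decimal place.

Market equilibrium (private): 34.6 + 1.6q = 210.9 - 2.7q → q_m = 41.0000.
Total external benefit = ∫₀^{q_m} (5.6 + 0.5q) dq = 5.6×41.0000 + ½×0.5×41.0000² = 649.8500.

$649.9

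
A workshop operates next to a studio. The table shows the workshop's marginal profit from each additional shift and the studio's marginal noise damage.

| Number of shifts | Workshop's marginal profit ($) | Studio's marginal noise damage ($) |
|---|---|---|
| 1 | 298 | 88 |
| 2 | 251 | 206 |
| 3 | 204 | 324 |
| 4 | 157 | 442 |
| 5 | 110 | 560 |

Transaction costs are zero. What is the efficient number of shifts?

Bargaining reaches the level where marginal profit last exceeds marginal noise damage.
That holds through level 2 (251 ≥ 206) but not at 3 (204 < 324).

2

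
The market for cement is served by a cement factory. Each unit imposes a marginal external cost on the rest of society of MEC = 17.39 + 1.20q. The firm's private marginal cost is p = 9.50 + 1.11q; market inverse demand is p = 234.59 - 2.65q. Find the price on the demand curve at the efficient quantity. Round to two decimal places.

Social marginal cost = private MC + MEC = 26.89 + 2.31q.
Set SMC = demand: 26.89 + 2.31q = 234.59 - 2.65q → q* = 41.8750.
Consumer price on the demand curve at q*: 234.59 − 2.65×41.8750 = 123.6213.

P = 123.62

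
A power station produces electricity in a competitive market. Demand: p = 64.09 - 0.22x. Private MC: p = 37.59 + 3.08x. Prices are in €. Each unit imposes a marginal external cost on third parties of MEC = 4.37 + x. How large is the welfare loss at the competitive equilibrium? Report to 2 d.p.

DWL = €17.88

Market equilibrium (private): 37.59 + 3.08x = 64.09 - 0.22x → x_m = 8.0303.
Social marginal cost = private MC + MEC = 41.96 + 4.08x.
Set SMC = demand: 41.96 + 4.08x = 64.09 - 0.22x → x* = 5.1465.
Between x* and x_m the wedge SMC − demand runs linearly from 0 to MEC(x_m), so the loss is a triangle.
DWL = ½ × 2.8838 × 12.4003 = 17.8800.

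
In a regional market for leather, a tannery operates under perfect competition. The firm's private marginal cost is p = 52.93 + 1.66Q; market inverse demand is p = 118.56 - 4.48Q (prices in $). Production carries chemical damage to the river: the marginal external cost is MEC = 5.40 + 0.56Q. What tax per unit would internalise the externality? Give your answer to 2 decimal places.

Social marginal cost = private MC + MEC = 58.33 + 2.22Q.
Set SMC = demand: 58.33 + 2.22Q = 118.56 - 4.48Q → Q* = 8.9896.
The Pigouvian tax equals MEC at Q*: 5.40 + 0.56×8.9896 = 10.4342.

tax = $10.43 per unit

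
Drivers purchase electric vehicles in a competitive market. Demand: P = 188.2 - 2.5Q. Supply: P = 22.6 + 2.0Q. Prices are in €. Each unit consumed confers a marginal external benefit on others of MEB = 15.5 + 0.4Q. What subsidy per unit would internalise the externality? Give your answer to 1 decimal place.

subsidy = €33.2 per unit

Social marginal benefit = demand + MEB = 203.7 - 2.1Q.
Set SMB = MC: 203.7 - 2.1Q = 22.6 + 2.0Q → Q* = 44.1707.
The Pigouvian subsidy equals MEB at Q*: 15.5 + 0.4×44.1707 = 33.1683.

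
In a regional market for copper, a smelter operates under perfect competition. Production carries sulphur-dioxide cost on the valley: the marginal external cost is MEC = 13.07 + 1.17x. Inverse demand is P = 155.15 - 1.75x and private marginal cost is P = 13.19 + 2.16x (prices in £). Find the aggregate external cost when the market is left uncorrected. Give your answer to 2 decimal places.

Market equilibrium (private): 13.19 + 2.16x = 155.15 - 1.75x → x_m = 36.3069.
Total external cost = ∫₀^{x_m} (13.07 + 1.17x) dx = 13.07×36.3069 + ½×1.17×36.3069² = 1245.6729.

£1245.67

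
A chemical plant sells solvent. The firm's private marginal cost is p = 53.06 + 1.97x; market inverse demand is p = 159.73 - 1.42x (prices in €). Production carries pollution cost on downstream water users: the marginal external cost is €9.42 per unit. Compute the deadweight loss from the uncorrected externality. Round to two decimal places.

Market equilibrium (private): 53.06 + 1.97x = 159.73 - 1.42x → x_m = 31.4661.
Social marginal cost = private MC + MEC = 62.48 + 1.97x.
Set SMC = demand: 62.48 + 1.97x = 159.73 - 1.42x → x* = 28.6873.
Between x* and x_m the wedge SMC − demand runs linearly from 0 to MEC(x_m), so the loss is a triangle.
DWL = ½ × 2.7788 × 9.4200 = 13.0881.

DWL = €13.09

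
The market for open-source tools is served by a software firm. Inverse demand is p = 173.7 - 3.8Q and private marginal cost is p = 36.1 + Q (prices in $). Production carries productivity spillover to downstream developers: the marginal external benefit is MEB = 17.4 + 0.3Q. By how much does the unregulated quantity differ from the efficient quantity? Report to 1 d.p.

5.8 units

Market equilibrium (private): 36.1 + Q = 173.7 - 3.8Q → Q_m = 28.6667.
Social marginal cost = private MC − MEB = 18.7 + 0.7Q.
Set SMC = demand: 18.7 + 0.7Q = 173.7 - 3.8Q → Q* = 34.4444.
Gap = |28.6667 − 34.4444| = 5.7777.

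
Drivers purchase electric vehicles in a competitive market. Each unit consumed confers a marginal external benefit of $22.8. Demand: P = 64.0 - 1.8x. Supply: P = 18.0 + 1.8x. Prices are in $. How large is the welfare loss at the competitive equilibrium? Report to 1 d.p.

DWL = $72.2

Market equilibrium (private): 18.0 + 1.8x = 64.0 - 1.8x → x_m = 12.7778.
Social marginal benefit = demand + MEB = 86.8 - 1.8x.
Set SMB = MC: 86.8 - 1.8x = 18.0 + 1.8x → x* = 19.1111.
Between x* and x_m the wedge SMB − MC runs linearly from 0 to MEB(x_m), so the loss is a triangle.
DWL = ½ × 6.3333 × 22.8000 = 72.1996.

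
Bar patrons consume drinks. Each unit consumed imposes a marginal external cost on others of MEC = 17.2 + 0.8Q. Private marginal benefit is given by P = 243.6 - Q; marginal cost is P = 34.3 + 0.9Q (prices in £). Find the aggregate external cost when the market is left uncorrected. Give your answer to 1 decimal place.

Market equilibrium (private): 34.3 + 0.9Q = 243.6 - Q → Q_m = 110.1579.
Total external cost = ∫₀^{Q_m} (17.2 + 0.8Q) dQ = 17.2×110.1579 + ½×0.8×110.1579² = 6748.6211.

£6748.6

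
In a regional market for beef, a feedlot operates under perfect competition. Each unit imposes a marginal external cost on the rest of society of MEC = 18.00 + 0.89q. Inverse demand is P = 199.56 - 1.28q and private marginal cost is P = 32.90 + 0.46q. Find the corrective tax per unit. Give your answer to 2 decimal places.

tax = 68.31 per unit

Social marginal cost = private MC + MEC = 50.90 + 1.35q.
Set SMC = demand: 50.90 + 1.35q = 199.56 - 1.28q → q* = 56.5247.
The Pigouvian tax equals MEC at q*: 18.00 + 0.89×56.5247 = 68.3070.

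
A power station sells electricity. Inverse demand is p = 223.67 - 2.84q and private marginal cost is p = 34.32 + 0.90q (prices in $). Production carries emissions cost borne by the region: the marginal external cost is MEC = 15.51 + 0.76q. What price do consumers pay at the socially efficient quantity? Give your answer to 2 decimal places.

P = $113.96

Social marginal cost = private MC + MEC = 49.83 + 1.66q.
Set SMC = demand: 49.83 + 1.66q = 223.67 - 2.84q → q* = 38.6311.
Consumer price on the demand curve at q*: 223.67 − 2.84×38.6311 = 113.9577.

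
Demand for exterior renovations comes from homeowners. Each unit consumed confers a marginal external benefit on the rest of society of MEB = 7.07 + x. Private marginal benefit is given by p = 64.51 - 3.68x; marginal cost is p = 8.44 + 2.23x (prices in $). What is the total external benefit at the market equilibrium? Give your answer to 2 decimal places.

$112.08

Market equilibrium (private): 8.44 + 2.23x = 64.51 - 3.68x → x_m = 9.4873.
Total external benefit = ∫₀^{x_m} (7.07 + 1.00x) dx = 7.07×9.4873 + ½×1.00×9.4873² = 112.0796.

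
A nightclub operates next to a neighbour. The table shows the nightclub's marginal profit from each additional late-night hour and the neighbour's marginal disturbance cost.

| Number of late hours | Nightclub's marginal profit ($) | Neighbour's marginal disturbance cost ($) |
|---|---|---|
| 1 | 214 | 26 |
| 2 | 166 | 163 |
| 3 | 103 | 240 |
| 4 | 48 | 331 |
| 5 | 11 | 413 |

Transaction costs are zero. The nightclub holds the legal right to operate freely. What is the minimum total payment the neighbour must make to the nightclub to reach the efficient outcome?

Left alone the nightclub would choose level 5 (marginal profit stays positive).
Efficient level: k* = 2 (marginal profit ≥ marginal disturbance cost through 2).
The neighbour must at least cover the nightclub's forgone profit from cutting 5→2: 103 + 48 + 11 = 162.

$162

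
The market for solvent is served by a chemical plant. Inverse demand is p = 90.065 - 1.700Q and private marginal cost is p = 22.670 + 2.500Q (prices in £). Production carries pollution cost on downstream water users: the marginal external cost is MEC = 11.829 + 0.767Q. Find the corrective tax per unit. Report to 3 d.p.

Social marginal cost = private MC + MEC = 34.499 + 3.267Q.
Set SMC = demand: 34.499 + 3.267Q = 90.065 - 1.700Q → Q* = 11.1870.
The Pigouvian tax equals MEC at Q*: 11.829 + 0.767×11.1870 = 20.4094.

tax = £20.409 per unit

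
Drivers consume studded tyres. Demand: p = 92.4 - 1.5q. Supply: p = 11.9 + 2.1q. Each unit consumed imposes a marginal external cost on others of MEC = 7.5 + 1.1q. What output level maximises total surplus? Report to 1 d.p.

q* = 15.5

Social marginal benefit = demand − MEC = 84.9 - 2.6q.
Set SMB = MC: 84.9 - 2.6q = 11.9 + 2.1q → q* = 15.5319.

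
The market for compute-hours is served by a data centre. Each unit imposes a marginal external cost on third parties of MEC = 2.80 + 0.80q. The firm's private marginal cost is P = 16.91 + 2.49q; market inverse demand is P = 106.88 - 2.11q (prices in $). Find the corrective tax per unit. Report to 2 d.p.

tax = $15.71 per unit

Social marginal cost = private MC + MEC = 19.71 + 3.29q.
Set SMC = demand: 19.71 + 3.29q = 106.88 - 2.11q → q* = 16.1426.
The Pigouvian tax equals MEC at q*: 2.80 + 0.80×16.1426 = 15.7141.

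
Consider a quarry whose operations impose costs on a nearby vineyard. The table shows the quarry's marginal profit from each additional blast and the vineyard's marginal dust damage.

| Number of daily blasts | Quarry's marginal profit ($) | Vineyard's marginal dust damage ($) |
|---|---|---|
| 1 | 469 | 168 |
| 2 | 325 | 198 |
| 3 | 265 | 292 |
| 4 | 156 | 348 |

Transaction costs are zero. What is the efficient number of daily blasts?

2

Bargaining reaches the level where marginal profit last exceeds marginal dust damage.
That holds through level 2 (325 ≥ 198) but not at 3 (265 < 292).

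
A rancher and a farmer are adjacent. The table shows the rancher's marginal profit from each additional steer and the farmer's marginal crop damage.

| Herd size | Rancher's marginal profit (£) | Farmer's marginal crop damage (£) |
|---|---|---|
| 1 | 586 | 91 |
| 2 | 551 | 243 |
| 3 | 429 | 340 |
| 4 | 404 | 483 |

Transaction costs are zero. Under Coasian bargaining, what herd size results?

3

Bargaining reaches the level where marginal profit last exceeds marginal crop damage.
That holds through level 3 (429 ≥ 340) but not at 4 (404 < 483).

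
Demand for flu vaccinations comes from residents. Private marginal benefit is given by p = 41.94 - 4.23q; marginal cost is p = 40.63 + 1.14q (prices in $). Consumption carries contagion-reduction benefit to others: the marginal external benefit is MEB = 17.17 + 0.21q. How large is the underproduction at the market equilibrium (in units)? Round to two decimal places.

3.34 units

Market equilibrium (private): 40.63 + 1.14q = 41.94 - 4.23q → q_m = 0.2439.
Social marginal benefit = demand + MEB = 59.11 - 4.02q.
Set SMB = MC: 59.11 - 4.02q = 40.63 + 1.14q → q* = 3.5814.
Gap = |0.2439 − 3.5814| = 3.3375.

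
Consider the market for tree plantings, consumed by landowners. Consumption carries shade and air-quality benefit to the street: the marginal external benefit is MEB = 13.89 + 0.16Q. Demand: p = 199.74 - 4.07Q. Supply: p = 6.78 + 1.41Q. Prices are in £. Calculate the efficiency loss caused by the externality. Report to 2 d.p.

DWL = £35.83

Market equilibrium (private): 6.78 + 1.41Q = 199.74 - 4.07Q → Q_m = 35.2117.
Social marginal benefit = demand + MEB = 213.63 - 3.91Q.
Set SMB = MC: 213.63 - 3.91Q = 6.78 + 1.41Q → Q* = 38.8816.
The welfare-loss triangle has base |Q_m − Q*| and height MEB(Q_m) (the vertical gap between SMB and MC is zero at Q* and MEB at Q_m).
DWL = ½ × 3.6699 × 19.5239 = 35.8254.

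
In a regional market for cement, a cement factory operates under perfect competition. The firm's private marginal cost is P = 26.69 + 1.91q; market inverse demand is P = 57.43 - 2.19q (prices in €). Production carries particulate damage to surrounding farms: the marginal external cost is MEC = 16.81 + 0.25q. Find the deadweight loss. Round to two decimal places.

Market equilibrium (private): 26.69 + 1.91q = 57.43 - 2.19q → q_m = 7.4976.
Social marginal cost = private MC + MEC = 43.50 + 2.16q.
Set SMC = demand: 43.50 + 2.16q = 57.43 - 2.19q → q* = 3.2023.
Between q* and q_m the wedge SMC − demand runs linearly from 0 to MEC(q_m), so the loss is a triangle.
DWL = ½ × 4.2953 × 18.6844 = 40.1276.

DWL = €40.13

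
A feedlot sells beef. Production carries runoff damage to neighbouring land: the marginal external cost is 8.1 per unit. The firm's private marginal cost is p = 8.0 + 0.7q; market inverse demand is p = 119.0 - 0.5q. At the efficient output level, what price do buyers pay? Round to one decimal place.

Social marginal cost = private MC + MEC = 16.1 + 0.7q.
Set SMC = demand: 16.1 + 0.7q = 119.0 - 0.5q → q* = 85.7500.
Consumer price on the demand curve at q*: 119.0 − 0.5×85.7500 = 76.1250.

P = 76.1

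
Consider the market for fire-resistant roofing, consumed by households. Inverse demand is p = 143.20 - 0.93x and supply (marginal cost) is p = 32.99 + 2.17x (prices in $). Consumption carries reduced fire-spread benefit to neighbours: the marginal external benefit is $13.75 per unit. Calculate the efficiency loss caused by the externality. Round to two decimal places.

DWL = $30.49

Market equilibrium (private): 32.99 + 2.17x = 143.20 - 0.93x → x_m = 35.5516.
Social marginal benefit = demand + MEB = 156.95 - 0.93x.
Set SMB = MC: 156.95 - 0.93x = 32.99 + 2.17x → x* = 39.9871.
The loss is the area between SMB and MC from x* to x_m; with linear curves that's a triangle of height MEB(x_m).
DWL = ½ × 4.4355 × 13.7500 = 30.4941.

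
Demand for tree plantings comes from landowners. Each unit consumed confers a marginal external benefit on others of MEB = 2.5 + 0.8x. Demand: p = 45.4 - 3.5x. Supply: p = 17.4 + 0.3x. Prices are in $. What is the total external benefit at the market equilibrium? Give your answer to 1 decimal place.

Market equilibrium (private): 17.4 + 0.3x = 45.4 - 3.5x → x_m = 7.3684.
Total external benefit = ∫₀^{x_m} (2.5 + 0.8x) dx = 2.5×7.3684 + ½×0.8×7.3684² = 40.1383.

$40.1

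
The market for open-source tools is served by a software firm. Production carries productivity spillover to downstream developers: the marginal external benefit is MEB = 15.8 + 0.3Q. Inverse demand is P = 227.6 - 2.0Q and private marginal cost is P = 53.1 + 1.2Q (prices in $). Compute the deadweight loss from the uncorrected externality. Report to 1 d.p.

DWL = $178.3

Market equilibrium (private): 53.1 + 1.2Q = 227.6 - 2.0Q → Q_m = 54.5313.
Social marginal cost = private MC − MEB = 37.3 + 0.9Q.
Set SMC = demand: 37.3 + 0.9Q = 227.6 - 2.0Q → Q* = 65.6207.
The loss is the area between SMC and demand from Q* to Q_m; with linear curves that's a triangle of height MEB(Q_m).
DWL = ½ × 11.0894 × 32.1594 = 178.3142.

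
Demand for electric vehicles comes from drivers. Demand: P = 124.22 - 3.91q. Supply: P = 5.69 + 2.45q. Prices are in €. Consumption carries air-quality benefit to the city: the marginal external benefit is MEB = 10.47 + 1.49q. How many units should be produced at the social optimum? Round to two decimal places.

Social marginal benefit = demand + MEB = 134.69 - 2.42q.
Set SMB = MC: 134.69 - 2.42q = 5.69 + 2.45q → q* = 26.4887.

q* = 26.49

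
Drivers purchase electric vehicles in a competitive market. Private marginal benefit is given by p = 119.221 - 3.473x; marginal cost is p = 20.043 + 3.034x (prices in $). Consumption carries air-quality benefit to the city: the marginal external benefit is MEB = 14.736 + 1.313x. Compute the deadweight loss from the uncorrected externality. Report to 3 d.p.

Market equilibrium (private): 20.043 + 3.034x = 119.221 - 3.473x → x_m = 15.2417.
Social marginal benefit = demand + MEB = 133.957 - 2.160x.
Set SMB = MC: 133.957 - 2.160x = 20.043 + 3.034x → x* = 21.9318.
Between x* and x_m the wedge SMB − MC runs linearly from 0 to MEB(x_m), so the loss is a triangle.
DWL = ½ × 6.6901 × 34.7484 = 116.2351.

DWL = $116.235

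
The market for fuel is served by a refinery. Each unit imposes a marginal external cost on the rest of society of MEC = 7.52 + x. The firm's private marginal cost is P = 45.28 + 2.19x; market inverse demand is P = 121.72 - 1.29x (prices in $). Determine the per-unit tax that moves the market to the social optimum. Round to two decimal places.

Social marginal cost = private MC + MEC = 52.80 + 3.19x.
Set SMC = demand: 52.80 + 3.19x = 121.72 - 1.29x → x* = 15.3839.
The Pigouvian tax equals MEC at x*: 7.52 + 1.00×15.3839 = 22.9039.

tax = $22.90 per unit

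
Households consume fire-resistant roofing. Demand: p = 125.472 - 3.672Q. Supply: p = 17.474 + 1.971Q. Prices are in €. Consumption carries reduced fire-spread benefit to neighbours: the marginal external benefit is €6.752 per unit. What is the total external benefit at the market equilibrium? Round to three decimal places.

Market equilibrium (private): 17.474 + 1.971Q = 125.472 - 3.672Q → Q_m = 19.1384.
Total external benefit = MEB × Q_m = 6.752 × 19.1384 = 129.2225.

€129.222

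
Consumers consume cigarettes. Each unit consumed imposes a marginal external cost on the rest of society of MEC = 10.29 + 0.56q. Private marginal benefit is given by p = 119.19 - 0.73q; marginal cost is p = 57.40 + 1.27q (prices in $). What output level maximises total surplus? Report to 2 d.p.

q* = 20.12

Social marginal benefit = demand − MEC = 108.90 - 1.29q.
Set SMB = MC: 108.90 - 1.29q = 57.40 + 1.27q → q* = 20.1172.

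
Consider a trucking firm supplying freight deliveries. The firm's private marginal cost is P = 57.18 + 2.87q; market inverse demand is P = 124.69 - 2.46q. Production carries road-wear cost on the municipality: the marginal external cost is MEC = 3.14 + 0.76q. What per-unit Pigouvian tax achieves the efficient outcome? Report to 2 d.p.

Social marginal cost = private MC + MEC = 60.32 + 3.63q.
Set SMC = demand: 60.32 + 3.63q = 124.69 - 2.46q → q* = 10.5698.
The Pigouvian tax equals MEC at q*: 3.14 + 0.76×10.5698 = 11.1730.

tax = 11.17 per unit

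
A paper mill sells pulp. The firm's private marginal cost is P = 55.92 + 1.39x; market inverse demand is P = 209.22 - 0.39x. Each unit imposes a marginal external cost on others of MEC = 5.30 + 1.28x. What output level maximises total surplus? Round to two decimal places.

x* = 48.37

Social marginal cost = private MC + MEC = 61.22 + 2.67x.
Set SMC = demand: 61.22 + 2.67x = 209.22 - 0.39x → x* = 48.3660.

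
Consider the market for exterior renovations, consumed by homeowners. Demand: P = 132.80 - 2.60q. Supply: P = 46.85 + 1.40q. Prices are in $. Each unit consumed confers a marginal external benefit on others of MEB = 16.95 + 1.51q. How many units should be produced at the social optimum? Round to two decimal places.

Social marginal benefit = demand + MEB = 149.75 - 1.09q.
Set SMB = MC: 149.75 - 1.09q = 46.85 + 1.40q → q* = 41.3253.

q* = 41.33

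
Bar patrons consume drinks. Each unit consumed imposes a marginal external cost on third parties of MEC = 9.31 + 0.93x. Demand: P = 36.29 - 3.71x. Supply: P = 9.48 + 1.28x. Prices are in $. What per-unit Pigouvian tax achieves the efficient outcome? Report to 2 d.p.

tax = $12.06 per unit

Social marginal benefit = demand − MEC = 26.98 - 4.64x.
Set SMB = MC: 26.98 - 4.64x = 9.48 + 1.28x → x* = 2.9561.
The Pigouvian tax equals MEC at x*: 9.31 + 0.93×2.9561 = 12.0592.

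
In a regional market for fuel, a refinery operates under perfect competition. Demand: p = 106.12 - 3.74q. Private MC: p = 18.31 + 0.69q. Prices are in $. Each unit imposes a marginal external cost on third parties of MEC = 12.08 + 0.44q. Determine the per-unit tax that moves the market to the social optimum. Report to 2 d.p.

tax = $18.92 per unit

Social marginal cost = private MC + MEC = 30.39 + 1.13q.
Set SMC = demand: 30.39 + 1.13q = 106.12 - 3.74q → q* = 15.5503.
The Pigouvian tax equals MEC at q*: 12.08 + 0.44×15.5503 = 18.9221.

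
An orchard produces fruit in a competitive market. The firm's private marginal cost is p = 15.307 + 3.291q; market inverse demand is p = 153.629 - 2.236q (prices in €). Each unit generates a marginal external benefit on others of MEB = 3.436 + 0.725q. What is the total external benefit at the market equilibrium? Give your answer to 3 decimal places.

Market equilibrium (private): 15.307 + 3.291q = 153.629 - 2.236q → q_m = 25.0266.
Total external benefit = ∫₀^{q_m} (3.436 + 0.725q) dq = 3.436×25.0266 + ½×0.725×25.0266² = 313.0363.

€313.036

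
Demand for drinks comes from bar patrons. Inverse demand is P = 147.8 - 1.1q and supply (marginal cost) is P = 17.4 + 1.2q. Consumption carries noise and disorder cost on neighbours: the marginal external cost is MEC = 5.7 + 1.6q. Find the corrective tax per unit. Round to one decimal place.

tax = 56.9 per unit

Social marginal benefit = demand − MEC = 142.1 - 2.7q.
Set SMB = MC: 142.1 - 2.7q = 17.4 + 1.2q → q* = 31.9744.
The Pigouvian tax equals MEC at q*: 5.7 + 1.6×31.9744 = 56.8590.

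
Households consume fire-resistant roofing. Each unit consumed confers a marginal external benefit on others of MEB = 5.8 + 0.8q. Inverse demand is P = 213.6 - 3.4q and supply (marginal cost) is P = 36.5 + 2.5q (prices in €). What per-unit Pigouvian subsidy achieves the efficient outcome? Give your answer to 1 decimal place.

subsidy = €34.5 per unit

Social marginal benefit = demand + MEB = 219.4 - 2.6q.
Set SMB = MC: 219.4 - 2.6q = 36.5 + 2.5q → q* = 35.8627.
The Pigouvian subsidy equals MEB at q*: 5.8 + 0.8×35.8627 = 34.4902.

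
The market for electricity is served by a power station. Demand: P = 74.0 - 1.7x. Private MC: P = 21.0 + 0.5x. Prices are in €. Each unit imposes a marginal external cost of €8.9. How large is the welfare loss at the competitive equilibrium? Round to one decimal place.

Market equilibrium (private): 21.0 + 0.5x = 74.0 - 1.7x → x_m = 24.0909.
Social marginal cost = private MC + MEC = 29.9 + 0.5x.
Set SMC = demand: 29.9 + 0.5x = 74.0 - 1.7x → x* = 20.0455.
Height of the DWL triangle at x_m is SMC(x_m) − demand(x_m) = MEC(x_m) = 8.9000.
DWL = ½ × 4.0454 × 8.9000 = 18.0020.

DWL = €18.0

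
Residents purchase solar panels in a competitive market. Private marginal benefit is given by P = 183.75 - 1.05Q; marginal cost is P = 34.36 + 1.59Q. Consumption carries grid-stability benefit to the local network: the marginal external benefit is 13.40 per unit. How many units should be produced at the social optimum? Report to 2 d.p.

Q* = 61.66

Social marginal benefit = demand + MEB = 197.15 - 1.05Q.
Set SMB = MC: 197.15 - 1.05Q = 34.36 + 1.59Q → Q* = 61.6629.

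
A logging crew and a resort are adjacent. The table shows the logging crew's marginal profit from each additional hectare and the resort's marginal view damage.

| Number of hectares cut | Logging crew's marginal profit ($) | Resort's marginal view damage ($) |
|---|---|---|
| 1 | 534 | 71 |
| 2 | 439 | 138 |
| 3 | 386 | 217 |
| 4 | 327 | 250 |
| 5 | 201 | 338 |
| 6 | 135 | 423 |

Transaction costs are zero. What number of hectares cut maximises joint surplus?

Bargaining reaches the level where marginal profit last exceeds marginal view damage.
That holds through level 4 (327 ≥ 250) but not at 5 (201 < 338).

4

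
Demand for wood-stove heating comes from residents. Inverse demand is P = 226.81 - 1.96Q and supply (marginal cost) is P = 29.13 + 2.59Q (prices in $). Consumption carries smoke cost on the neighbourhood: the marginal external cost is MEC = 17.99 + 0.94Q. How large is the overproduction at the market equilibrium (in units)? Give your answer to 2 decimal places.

10.72 units

Market equilibrium (private): 29.13 + 2.59Q = 226.81 - 1.96Q → Q_m = 43.4462.
Social marginal benefit = demand − MEC = 208.82 - 2.90Q.
Set SMB = MC: 208.82 - 2.90Q = 29.13 + 2.59Q → Q* = 32.7304.
Gap = |43.4462 − 32.7304| = 10.7158.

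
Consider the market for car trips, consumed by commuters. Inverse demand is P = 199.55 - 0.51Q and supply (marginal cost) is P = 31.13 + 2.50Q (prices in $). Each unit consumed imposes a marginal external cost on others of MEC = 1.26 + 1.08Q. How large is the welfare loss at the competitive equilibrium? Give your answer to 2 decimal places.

Market equilibrium (private): 31.13 + 2.50Q = 199.55 - 0.51Q → Q_m = 55.9535.
Social marginal benefit = demand − MEC = 198.29 - 1.59Q.
Set SMB = MC: 198.29 - 1.59Q = 31.13 + 2.50Q → Q* = 40.8704.
Height of the DWL triangle at Q_m is MC(Q_m) − SMB(Q_m) = MEC(Q_m) = 61.6898.
DWL = ½ × 15.0831 × 61.6898 = 465.2367.

DWL = $465.24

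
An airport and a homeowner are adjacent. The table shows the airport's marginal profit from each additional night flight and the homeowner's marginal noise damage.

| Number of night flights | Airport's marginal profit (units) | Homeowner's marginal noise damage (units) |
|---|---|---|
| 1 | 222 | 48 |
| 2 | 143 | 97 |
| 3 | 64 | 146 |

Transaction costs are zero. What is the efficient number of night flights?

Bargaining reaches the level where marginal profit last exceeds marginal noise damage.
That holds through level 2 (143 ≥ 97) but not at 3 (64 < 146).

2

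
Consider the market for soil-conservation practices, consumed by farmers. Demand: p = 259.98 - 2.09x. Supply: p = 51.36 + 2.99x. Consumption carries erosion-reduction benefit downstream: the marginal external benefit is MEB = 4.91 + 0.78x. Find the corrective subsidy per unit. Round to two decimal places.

Social marginal benefit = demand + MEB = 264.89 - 1.31x.
Set SMB = MC: 264.89 - 1.31x = 51.36 + 2.99x → x* = 49.6581.
The Pigouvian subsidy equals MEB at x*: 4.91 + 0.78×49.6581 = 43.6433.

subsidy = 43.64 per unit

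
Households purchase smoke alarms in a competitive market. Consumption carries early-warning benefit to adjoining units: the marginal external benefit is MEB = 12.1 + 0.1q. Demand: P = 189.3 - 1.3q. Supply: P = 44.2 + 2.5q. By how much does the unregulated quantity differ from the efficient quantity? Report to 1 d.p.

4.3 units

Market equilibrium (private): 44.2 + 2.5q = 189.3 - 1.3q → q_m = 38.1842.
Social marginal benefit = demand + MEB = 201.4 - 1.2q.
Set SMB = MC: 201.4 - 1.2q = 44.2 + 2.5q → q* = 42.4865.
Gap = |38.1842 − 42.4865| = 4.3023.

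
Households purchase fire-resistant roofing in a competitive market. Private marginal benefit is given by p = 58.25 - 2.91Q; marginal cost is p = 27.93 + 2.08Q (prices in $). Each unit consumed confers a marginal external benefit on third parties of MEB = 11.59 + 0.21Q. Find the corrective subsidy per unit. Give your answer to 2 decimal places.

Social marginal benefit = demand + MEB = 69.84 - 2.70Q.
Set SMB = MC: 69.84 - 2.70Q = 27.93 + 2.08Q → Q* = 8.7678.
The Pigouvian subsidy equals MEB at Q*: 11.59 + 0.21×8.7678 = 13.4312.

subsidy = $13.43 per unit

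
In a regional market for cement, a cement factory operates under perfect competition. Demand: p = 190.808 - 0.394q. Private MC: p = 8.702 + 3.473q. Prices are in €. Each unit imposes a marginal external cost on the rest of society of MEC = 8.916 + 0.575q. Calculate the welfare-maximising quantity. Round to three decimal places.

q* = 38.989

Social marginal cost = private MC + MEC = 17.618 + 4.048q.
Set SMC = demand: 17.618 + 4.048q = 190.808 - 0.394q → q* = 38.9892.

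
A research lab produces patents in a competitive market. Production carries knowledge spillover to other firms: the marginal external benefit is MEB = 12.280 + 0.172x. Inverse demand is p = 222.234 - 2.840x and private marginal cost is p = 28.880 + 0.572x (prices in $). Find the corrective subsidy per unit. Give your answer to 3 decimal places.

Social marginal cost = private MC − MEB = 16.600 + 0.400x.
Set SMC = demand: 16.600 + 0.400x = 222.234 - 2.840x → x* = 63.4673.
The Pigouvian subsidy equals MEB at x*: 12.280 + 0.172×63.4673 = 23.1964.

subsidy = $23.196 per unit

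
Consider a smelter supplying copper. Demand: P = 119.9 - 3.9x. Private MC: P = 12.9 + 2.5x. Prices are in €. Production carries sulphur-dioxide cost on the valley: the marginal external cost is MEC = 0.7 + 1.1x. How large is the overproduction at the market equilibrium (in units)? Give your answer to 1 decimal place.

Market equilibrium (private): 12.9 + 2.5x = 119.9 - 3.9x → x_m = 16.7188.
Social marginal cost = private MC + MEC = 13.6 + 3.6x.
Set SMC = demand: 13.6 + 3.6x = 119.9 - 3.9x → x* = 14.1733.
Gap = |16.7188 − 14.1733| = 2.5455.

2.5 units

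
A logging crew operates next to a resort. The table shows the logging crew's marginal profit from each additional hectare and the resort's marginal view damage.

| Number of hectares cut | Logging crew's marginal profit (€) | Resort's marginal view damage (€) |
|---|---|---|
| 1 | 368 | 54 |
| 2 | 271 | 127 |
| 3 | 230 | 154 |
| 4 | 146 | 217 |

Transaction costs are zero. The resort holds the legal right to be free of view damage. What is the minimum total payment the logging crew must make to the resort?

€335

Efficient level: marginal profit ≥ marginal view damage through level 3, so k* = 3.
With the resort holding the right, the logging crew must at least compensate total damage at k*: 54 + 127 + 154 = 335.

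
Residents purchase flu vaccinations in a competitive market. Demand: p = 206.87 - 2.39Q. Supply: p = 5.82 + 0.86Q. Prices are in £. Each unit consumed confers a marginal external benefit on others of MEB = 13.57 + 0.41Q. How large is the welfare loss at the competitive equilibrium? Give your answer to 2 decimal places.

Market equilibrium (private): 5.82 + 0.86Q = 206.87 - 2.39Q → Q_m = 61.8615.
Social marginal benefit = demand + MEB = 220.44 - 1.98Q.
Set SMB = MC: 220.44 - 1.98Q = 5.82 + 0.86Q → Q* = 75.5704.
Height of the DWL triangle at Q_m is SMB(Q_m) − MC(Q_m) = MEB(Q_m) = 38.9332.
DWL = ½ × 13.7089 × 38.9332 = 266.8657.

DWL = £266.87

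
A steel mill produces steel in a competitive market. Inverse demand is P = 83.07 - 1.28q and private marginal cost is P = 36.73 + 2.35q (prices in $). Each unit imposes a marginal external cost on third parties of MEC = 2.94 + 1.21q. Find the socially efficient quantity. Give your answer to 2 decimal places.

Social marginal cost = private MC + MEC = 39.67 + 3.56q.
Set SMC = demand: 39.67 + 3.56q = 83.07 - 1.28q → q* = 8.9669.

q* = 8.97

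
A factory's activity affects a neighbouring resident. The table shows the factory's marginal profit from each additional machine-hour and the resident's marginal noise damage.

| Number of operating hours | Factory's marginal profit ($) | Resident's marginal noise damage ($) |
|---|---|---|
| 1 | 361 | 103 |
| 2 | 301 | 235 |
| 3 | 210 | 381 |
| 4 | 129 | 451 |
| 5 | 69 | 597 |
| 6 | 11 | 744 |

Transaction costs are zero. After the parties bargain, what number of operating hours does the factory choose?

Bargaining reaches the level where marginal profit last exceeds marginal noise damage.
That holds through level 2 (301 ≥ 235) but not at 3 (210 < 381).

2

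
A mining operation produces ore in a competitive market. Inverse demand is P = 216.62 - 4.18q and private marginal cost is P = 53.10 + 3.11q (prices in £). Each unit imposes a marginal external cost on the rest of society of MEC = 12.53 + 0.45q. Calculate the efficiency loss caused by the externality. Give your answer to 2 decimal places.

Market equilibrium (private): 53.10 + 3.11q = 216.62 - 4.18q → q_m = 22.4307.
Social marginal cost = private MC + MEC = 65.63 + 3.56q.
Set SMC = demand: 65.63 + 3.56q = 216.62 - 4.18q → q* = 19.5078.
Between q* and q_m the wedge SMC − demand runs linearly from 0 to MEC(q_m), so the loss is a triangle.
DWL = ½ × 2.9229 × 22.6238 = 33.0636.

DWL = £33.06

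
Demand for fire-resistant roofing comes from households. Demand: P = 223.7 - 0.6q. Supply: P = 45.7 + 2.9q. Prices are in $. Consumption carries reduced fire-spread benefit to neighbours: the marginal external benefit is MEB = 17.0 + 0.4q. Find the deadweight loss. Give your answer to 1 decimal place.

Market equilibrium (private): 45.7 + 2.9q = 223.7 - 0.6q → q_m = 50.8571.
Social marginal benefit = demand + MEB = 240.7 - 0.2q.
Set SMB = MC: 240.7 - 0.2q = 45.7 + 2.9q → q* = 62.9032.
Between q* and q_m the wedge SMB − MC runs linearly from 0 to MEB(q_m), so the loss is a triangle.
DWL = ½ × 12.0461 × 37.3429 = 224.9182.

DWL = $224.9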